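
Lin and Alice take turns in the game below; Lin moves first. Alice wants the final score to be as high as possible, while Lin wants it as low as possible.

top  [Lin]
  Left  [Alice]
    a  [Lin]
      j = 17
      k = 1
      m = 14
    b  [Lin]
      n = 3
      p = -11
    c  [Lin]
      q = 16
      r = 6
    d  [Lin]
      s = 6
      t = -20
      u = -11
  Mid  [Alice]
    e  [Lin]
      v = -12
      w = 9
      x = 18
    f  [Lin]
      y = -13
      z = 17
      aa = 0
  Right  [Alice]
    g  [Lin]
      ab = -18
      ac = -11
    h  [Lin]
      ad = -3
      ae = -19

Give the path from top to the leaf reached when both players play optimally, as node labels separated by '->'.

top -> Right -> g -> ab

a (Lin): min(17, 1, 14) = 1
b (Lin): min(3, -11) = -11
c (Lin): min(16, 6) = 6
d (Lin): min(6, -20, -11) = -20
Left (Alice): max(1, -11, 6, -20) = 6
e (Lin): min(-12, 9, 18) = -12
f (Lin): min(-13, 17, 0) = -13
Mid (Alice): max(-12, -13) = -12
g (Lin): min(-18, -11) = -18
h (Lin): min(-3, -19) = -19
Right (Alice): max(-18, -19) = -18
top (Lin): min(6, -12, -18) = -18
At top, Lin picks Right (lowest: -18).
At Right, Alice picks g (highest: -18).
At g, Lin picks ab (lowest: -18).
Terminal value -18.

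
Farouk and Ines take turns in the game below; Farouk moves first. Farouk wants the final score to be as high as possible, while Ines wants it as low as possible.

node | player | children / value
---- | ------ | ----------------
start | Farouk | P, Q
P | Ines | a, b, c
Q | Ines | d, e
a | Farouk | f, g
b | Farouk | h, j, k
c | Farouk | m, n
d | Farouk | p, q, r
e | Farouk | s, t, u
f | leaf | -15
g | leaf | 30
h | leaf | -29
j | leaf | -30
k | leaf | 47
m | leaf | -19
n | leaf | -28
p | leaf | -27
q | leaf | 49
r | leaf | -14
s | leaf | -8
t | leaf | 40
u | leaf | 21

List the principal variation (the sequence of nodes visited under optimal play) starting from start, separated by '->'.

start -> Q -> e -> t

a (Farouk): max(-15, 30) = 30
b (Farouk): max(-29, -30, 47) = 47
c (Farouk): max(-19, -28) = -19
P (Ines): min(30, 47, -19) = -19
d (Farouk): max(-27, 49, -14) = 49
e (Farouk): max(-8, 40, 21) = 40
Q (Ines): min(49, 40) = 40
start (Farouk): max(-19, 40) = 40
At start, Farouk picks Q (highest: 40).
At Q, Ines picks e (lowest: 40).
At e, Farouk picks t (highest: 40).
Terminal value 40.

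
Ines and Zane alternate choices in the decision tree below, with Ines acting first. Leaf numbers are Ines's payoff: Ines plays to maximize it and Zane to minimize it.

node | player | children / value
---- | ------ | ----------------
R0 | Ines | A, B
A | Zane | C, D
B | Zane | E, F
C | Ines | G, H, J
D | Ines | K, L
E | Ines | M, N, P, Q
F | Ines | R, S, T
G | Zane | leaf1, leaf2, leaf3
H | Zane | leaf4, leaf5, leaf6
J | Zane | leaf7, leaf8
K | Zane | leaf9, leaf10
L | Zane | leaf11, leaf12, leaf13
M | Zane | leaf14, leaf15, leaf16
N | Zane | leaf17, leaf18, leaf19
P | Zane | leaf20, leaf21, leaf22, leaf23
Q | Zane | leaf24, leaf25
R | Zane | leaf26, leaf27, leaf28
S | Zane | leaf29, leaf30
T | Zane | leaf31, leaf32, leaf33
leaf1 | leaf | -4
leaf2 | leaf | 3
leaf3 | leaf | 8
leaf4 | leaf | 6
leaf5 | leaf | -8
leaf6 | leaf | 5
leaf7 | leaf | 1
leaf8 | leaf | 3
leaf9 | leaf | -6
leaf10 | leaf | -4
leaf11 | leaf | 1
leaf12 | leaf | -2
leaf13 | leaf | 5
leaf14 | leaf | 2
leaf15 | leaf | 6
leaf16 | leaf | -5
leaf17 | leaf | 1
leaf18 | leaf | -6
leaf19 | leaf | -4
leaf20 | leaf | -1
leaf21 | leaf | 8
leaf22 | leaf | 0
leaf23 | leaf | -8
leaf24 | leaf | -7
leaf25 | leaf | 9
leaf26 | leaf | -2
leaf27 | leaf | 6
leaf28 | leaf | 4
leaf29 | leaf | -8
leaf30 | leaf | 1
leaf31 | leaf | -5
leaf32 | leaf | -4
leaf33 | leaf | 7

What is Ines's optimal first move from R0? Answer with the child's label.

G (Zane): min(-4, 3, 8) = -4
H (Zane): min(6, -8, 5) = -8
J (Zane): min(1, 3) = 1
C (Ines): max(-4, -8, 1) = 1
K (Zane): min(-6, -4) = -6
L (Zane): min(1, -2, 5) = -2
D (Ines): max(-6, -2) = -2
A (Zane): min(1, -2) = -2
M (Zane): min(2, 6, -5) = -5
N (Zane): min(1, -6, -4) = -6
P (Zane): min(-1, 8, 0, -8) = -8
Q (Zane): min(-7, 9) = -7
E (Ines): max(-5, -6, -8, -7) = -5
R (Zane): min(-2, 6, 4) = -2
S (Zane): min(-8, 1) = -8
T (Zane): min(-5, -4, 7) = -5
F (Ines): max(-2, -8, -5) = -2
B (Zane): min(-5, -2) = -5
R0 (Ines): max(-2, -5) = -2
Ines at R0 wants the highest of {A=-2, B=-5}, so chooses A.

A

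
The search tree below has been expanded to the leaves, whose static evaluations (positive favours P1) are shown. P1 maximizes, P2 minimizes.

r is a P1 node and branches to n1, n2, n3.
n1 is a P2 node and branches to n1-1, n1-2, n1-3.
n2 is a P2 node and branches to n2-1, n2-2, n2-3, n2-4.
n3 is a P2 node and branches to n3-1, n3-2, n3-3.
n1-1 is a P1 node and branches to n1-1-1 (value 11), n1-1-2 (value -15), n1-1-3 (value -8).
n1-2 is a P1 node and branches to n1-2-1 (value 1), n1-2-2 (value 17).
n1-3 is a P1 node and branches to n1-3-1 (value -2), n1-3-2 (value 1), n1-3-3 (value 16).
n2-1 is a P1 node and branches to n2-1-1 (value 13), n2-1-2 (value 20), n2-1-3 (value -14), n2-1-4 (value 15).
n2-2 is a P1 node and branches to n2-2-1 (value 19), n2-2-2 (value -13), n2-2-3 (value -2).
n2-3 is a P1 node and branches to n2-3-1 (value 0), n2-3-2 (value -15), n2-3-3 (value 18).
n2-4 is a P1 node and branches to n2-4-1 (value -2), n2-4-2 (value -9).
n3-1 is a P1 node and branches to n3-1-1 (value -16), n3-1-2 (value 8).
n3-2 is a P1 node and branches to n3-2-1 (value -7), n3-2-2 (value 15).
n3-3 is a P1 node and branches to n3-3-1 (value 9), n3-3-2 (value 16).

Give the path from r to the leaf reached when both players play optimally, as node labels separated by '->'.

n1-1 (P1): max(11, -15, -8) = 11
n1-2 (P1): max(1, 17) = 17
n1-3 (P1): max(-2, 1, 16) = 16
n1 (P2): min(11, 17, 16) = 11
n2-1 (P1): max(13, 20, -14, 15) = 20
n2-2 (P1): max(19, -13, -2) = 19
n2-3 (P1): max(0, -15, 18) = 18
n2-4 (P1): max(-2, -9) = -2
n2 (P2): min(20, 19, 18, -2) = -2
n3-1 (P1): max(-16, 8) = 8
n3-2 (P1): max(-7, 15) = 15
n3-3 (P1): max(9, 16) = 16
n3 (P2): min(8, 15, 16) = 8
r (P1): max(11, -2, 8) = 11
At r, P1 picks n1 (highest: 11).
At n1, P2 picks n1-1 (lowest: 11).
At n1-1, P1 picks n1-1-1 (highest: 11).
Terminal value 11.

r -> n1 -> n1-1 -> n1-1-1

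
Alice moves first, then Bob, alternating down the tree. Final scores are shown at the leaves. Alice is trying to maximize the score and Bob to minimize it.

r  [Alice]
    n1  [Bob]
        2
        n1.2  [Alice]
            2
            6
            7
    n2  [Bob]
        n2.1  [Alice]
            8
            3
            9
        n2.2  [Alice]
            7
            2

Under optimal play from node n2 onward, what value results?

7

n2.1 (Alice): max(8, 3, 9) = 9
n2.2 (Alice): max(7, 2) = 7
n2 (Bob): min(9, 7) = 7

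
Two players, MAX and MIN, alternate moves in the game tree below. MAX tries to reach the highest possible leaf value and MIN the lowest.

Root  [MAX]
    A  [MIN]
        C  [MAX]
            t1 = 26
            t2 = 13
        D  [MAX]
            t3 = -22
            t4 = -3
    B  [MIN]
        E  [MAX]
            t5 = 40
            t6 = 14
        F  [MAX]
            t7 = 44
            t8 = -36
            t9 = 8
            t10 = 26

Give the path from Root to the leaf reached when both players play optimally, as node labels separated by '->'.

C (MAX): max(26, 13) = 26
D (MAX): max(-22, -3) = -3
A (MIN): min(26, -3) = -3
E (MAX): max(40, 14) = 40
F (MAX): max(44, -36, 8, 26) = 44
B (MIN): min(40, 44) = 40
Root (MAX): max(-3, 40) = 40
At Root, MAX picks B (highest: 40).
At B, MIN picks E (lowest: 40).
At E, MAX picks t5 (highest: 40).
Terminal value 40.

Root -> B -> E -> t5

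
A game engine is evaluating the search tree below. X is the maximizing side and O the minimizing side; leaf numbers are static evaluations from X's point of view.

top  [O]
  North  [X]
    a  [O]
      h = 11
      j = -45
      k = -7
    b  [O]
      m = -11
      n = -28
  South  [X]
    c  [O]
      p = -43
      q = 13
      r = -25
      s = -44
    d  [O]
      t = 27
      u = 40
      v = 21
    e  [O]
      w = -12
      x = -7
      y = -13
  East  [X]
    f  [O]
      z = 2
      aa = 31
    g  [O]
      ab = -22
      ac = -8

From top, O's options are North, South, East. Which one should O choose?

North

a (O): min(11, -45, -7) = -45
b (O): min(-11, -28) = -28
North (X): max(-45, -28) = -28
c (O): min(-43, 13, -25, -44) = -44
d (O): min(27, 40, 21) = 21
e (O): min(-12, -7, -13) = -13
South (X): max(-44, 21, -13) = 21
f (O): min(2, 31) = 2
g (O): min(-22, -8) = -22
East (X): max(2, -22) = 2
top (O): min(-28, 21, 2) = -28
O at top wants the lowest of {North=-28, South=21, East=2}, so chooses North.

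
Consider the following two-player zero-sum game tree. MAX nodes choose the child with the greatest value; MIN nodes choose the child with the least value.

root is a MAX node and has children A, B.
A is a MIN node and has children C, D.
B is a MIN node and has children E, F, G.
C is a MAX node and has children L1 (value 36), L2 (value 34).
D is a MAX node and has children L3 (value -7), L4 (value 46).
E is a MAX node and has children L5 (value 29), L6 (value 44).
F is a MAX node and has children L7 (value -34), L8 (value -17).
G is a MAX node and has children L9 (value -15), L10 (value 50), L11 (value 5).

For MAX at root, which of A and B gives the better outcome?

C (MAX): max(36, 34) = 36
D (MAX): max(-7, 46) = 46
A (MIN): min(36, 46) = 36
E (MAX): max(29, 44) = 44
F (MAX): max(-34, -17) = -17
G (MAX): max(-15, 50, 5) = 50
B (MIN): min(44, -17, 50) = -17
MAX prefers the higher value; A=36, B=-17. A is better since 36 > -17.

A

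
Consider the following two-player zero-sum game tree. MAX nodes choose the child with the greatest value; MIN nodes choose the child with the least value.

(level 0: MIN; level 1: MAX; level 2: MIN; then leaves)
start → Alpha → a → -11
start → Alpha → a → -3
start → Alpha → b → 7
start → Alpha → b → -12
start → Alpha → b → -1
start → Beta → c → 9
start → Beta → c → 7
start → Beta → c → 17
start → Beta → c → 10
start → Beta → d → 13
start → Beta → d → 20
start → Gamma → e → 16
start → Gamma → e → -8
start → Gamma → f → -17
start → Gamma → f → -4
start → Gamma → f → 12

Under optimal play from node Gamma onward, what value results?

-8

e (MIN): min(16, -8) = -8
f (MIN): min(-17, -4, 12) = -17
Gamma (MAX): max(-8, -17) = -8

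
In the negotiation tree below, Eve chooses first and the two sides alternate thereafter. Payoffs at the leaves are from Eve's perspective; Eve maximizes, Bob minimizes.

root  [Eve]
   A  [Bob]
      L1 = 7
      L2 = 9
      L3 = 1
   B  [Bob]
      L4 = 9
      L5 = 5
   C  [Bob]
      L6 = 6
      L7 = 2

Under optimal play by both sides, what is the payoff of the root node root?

5

A (Bob): min(7, 9, 1) = 1
B (Bob): min(9, 5) = 5
C (Bob): min(6, 2) = 2
root (Eve): max(1, 5, 2) = 5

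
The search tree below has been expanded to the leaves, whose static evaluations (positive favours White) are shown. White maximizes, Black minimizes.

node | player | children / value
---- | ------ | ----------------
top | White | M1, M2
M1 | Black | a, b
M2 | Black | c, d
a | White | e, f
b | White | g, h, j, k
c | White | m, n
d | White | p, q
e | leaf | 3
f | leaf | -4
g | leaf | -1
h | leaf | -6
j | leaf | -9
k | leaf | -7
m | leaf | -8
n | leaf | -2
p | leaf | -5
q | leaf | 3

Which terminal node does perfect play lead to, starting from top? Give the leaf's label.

a (White): max(3, -4) = 3
b (White): max(-1, -6, -9, -7) = -1
M1 (Black): min(3, -1) = -1
c (White): max(-8, -2) = -2
d (White): max(-5, 3) = 3
M2 (Black): min(-2, 3) = -2
top (White): max(-1, -2) = -1
At top, White picks M1 (highest: -1).
At M1, Black picks b (lowest: -1).
At b, White picks g (highest: -1).
Terminal value -1.

g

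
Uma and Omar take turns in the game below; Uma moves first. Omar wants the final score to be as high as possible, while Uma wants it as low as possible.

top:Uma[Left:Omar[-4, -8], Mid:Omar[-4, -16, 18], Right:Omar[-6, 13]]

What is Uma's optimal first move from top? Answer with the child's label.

Left (Omar): max(-4, -8) = -4
Mid (Omar): max(-4, -16, 18) = 18
Right (Omar): max(-6, 13) = 13
top (Uma): min(-4, 18, 13) = -4
Uma at top wants the lowest of {Left=-4, Mid=18, Right=13}, so chooses Left.

Left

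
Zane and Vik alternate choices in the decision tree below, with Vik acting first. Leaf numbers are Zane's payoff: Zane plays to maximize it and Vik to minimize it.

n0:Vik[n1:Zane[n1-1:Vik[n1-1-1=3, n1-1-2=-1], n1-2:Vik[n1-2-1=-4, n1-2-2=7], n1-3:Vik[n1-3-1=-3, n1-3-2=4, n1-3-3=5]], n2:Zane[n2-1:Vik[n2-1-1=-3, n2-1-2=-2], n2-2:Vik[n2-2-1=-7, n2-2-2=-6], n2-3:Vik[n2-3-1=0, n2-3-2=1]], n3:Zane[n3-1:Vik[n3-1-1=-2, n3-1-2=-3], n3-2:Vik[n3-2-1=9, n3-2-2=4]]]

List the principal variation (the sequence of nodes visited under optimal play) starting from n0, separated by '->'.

n1-1 (Vik): min(3, -1) = -1
n1-2 (Vik): min(-4, 7) = -4
n1-3 (Vik): min(-3, 4, 5) = -3
n1 (Zane): max(-1, -4, -3) = -1
n2-1 (Vik): min(-3, -2) = -3
n2-2 (Vik): min(-7, -6) = -7
n2-3 (Vik): min(0, 1) = 0
n2 (Zane): max(-3, -7, 0) = 0
n3-1 (Vik): min(-2, -3) = -3
n3-2 (Vik): min(9, 4) = 4
n3 (Zane): max(-3, 4) = 4
n0 (Vik): min(-1, 0, 4) = -1
At n0, Vik picks n1 (lowest: -1).
At n1, Zane picks n1-1 (highest: -1).
At n1-1, Vik picks n1-1-2 (lowest: -1).
Terminal value -1.

n0 -> n1 -> n1-1 -> n1-1-2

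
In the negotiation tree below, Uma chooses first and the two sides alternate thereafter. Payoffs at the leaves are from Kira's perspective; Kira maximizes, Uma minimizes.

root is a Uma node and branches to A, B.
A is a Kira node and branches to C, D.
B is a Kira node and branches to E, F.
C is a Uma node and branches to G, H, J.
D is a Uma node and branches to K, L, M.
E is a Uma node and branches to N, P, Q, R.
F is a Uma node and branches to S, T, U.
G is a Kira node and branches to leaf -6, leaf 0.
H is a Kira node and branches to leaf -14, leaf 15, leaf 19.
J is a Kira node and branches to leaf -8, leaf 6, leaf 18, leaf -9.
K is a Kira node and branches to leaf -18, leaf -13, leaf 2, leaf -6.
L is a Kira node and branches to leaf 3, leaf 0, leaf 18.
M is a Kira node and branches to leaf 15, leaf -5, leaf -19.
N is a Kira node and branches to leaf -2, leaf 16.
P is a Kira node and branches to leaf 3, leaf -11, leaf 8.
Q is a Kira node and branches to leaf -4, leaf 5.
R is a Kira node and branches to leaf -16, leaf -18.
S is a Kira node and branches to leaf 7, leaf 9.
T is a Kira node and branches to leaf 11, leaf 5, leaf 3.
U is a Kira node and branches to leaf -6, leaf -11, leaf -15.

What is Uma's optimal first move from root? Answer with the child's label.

B

G (Kira): max(-6, 0) = 0
H (Kira): max(-14, 15, 19) = 19
J (Kira): max(-8, 6, 18, -9) = 18
C (Uma): min(0, 19, 18) = 0
K (Kira): max(-18, -13, 2, -6) = 2
L (Kira): max(3, 0, 18) = 18
M (Kira): max(15, -5, -19) = 15
D (Uma): min(2, 18, 15) = 2
A (Kira): max(0, 2) = 2
N (Kira): max(-2, 16) = 16
P (Kira): max(3, -11, 8) = 8
Q (Kira): max(-4, 5) = 5
R (Kira): max(-16, -18) = -16
E (Uma): min(16, 8, 5, -16) = -16
S (Kira): max(7, 9) = 9
T (Kira): max(11, 5, 3) = 11
U (Kira): max(-6, -11, -15) = -6
F (Uma): min(9, 11, -6) = -6
B (Kira): max(-16, -6) = -6
root (Uma): min(2, -6) = -6
Uma at root wants the lowest of {A=2, B=-6}, so chooses B.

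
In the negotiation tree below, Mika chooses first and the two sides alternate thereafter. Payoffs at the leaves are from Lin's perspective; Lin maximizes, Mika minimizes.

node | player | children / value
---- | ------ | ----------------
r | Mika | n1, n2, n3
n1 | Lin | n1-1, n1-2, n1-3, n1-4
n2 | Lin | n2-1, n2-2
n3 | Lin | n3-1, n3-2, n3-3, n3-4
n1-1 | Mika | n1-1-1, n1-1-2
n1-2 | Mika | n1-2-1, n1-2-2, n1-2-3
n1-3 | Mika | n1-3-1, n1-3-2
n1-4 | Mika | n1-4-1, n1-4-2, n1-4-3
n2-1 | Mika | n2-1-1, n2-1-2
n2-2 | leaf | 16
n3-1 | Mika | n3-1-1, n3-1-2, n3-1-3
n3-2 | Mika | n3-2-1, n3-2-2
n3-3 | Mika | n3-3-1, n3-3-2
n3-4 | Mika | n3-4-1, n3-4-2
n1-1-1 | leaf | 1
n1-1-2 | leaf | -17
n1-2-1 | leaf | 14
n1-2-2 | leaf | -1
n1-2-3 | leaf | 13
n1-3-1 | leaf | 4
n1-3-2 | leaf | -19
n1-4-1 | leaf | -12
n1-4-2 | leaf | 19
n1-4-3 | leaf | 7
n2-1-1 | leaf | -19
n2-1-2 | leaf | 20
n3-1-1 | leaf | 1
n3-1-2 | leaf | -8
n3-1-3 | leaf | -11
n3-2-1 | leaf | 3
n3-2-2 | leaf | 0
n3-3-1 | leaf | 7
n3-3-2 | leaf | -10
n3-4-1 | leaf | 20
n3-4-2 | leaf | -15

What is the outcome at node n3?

0

n3-1 (Mika): min(1, -8, -11) = -11
n3-2 (Mika): min(3, 0) = 0
n3-3 (Mika): min(7, -10) = -10
n3-4 (Mika): min(20, -15) = -15
n3 (Lin): max(-11, 0, -10, -15) = 0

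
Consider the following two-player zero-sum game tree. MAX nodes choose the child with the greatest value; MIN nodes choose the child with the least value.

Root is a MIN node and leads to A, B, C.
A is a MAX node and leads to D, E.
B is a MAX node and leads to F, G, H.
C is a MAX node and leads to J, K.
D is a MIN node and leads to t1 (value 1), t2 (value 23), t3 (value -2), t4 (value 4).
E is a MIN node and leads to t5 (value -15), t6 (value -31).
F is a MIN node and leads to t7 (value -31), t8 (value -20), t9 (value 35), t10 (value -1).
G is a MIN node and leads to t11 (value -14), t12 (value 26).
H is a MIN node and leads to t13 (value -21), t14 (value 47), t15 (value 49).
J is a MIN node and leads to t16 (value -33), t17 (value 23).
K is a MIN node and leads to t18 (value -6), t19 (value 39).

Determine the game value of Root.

D (MIN): min(1, 23, -2, 4) = -2
E (MIN): min(-15, -31) = -31
A (MAX): max(-2, -31) = -2
F (MIN): min(-31, -20, 35, -1) = -31
G (MIN): min(-14, 26) = -14
H (MIN): min(-21, 47, 49) = -21
B (MAX): max(-31, -14, -21) = -14
J (MIN): min(-33, 23) = -33
K (MIN): min(-6, 39) = -6
C (MAX): max(-33, -6) = -6
Root (MIN): min(-2, -14, -6) = -14

-14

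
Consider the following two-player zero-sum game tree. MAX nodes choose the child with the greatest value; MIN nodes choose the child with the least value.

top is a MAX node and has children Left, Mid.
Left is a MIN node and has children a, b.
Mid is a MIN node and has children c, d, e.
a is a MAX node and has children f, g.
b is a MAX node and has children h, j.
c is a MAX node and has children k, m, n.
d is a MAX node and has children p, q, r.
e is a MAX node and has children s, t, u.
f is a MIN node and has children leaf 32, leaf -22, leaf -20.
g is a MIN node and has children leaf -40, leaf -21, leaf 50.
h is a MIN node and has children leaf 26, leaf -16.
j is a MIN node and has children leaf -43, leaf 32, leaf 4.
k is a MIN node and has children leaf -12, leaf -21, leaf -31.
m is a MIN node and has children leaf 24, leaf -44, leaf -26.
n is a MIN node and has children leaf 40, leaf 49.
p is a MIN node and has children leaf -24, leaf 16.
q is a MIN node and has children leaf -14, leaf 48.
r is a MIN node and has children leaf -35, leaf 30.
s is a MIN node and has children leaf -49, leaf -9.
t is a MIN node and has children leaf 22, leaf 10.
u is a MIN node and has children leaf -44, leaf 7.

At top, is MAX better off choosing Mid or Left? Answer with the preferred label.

k (MIN): min(-12, -21, -31) = -31
m (MIN): min(24, -44, -26) = -44
n (MIN): min(40, 49) = 40
c (MAX): max(-31, -44, 40) = 40
p (MIN): min(-24, 16) = -24
q (MIN): min(-14, 48) = -14
r (MIN): min(-35, 30) = -35
d (MAX): max(-24, -14, -35) = -14
s (MIN): min(-49, -9) = -49
t (MIN): min(22, 10) = 10
u (MIN): min(-44, 7) = -44
e (MAX): max(-49, 10, -44) = 10
Mid (MIN): min(40, -14, 10) = -14
f (MIN): min(32, -22, -20) = -22
g (MIN): min(-40, -21, 50) = -40
a (MAX): max(-22, -40) = -22
h (MIN): min(26, -16) = -16
j (MIN): min(-43, 32, 4) = -43
b (MAX): max(-16, -43) = -16
Left (MIN): min(-22, -16) = -22
MAX prefers the higher value; Mid=-14, Left=-22. Mid is better since -14 > -22.

Mid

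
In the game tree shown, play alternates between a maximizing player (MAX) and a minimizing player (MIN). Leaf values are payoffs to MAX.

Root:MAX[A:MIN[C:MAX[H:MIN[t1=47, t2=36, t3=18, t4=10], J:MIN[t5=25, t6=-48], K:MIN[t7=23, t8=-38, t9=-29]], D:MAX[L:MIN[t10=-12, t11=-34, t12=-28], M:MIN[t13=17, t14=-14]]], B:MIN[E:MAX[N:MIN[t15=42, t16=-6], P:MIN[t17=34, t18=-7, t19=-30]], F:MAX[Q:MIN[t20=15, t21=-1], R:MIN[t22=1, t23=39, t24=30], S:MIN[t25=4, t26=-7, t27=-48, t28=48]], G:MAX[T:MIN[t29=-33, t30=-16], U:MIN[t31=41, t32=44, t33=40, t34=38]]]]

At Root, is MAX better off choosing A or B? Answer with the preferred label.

B

H (MIN): min(47, 36, 18, 10) = 10
J (MIN): min(25, -48) = -48
K (MIN): min(23, -38, -29) = -38
C (MAX): max(10, -48, -38) = 10
L (MIN): min(-12, -34, -28) = -34
M (MIN): min(17, -14) = -14
D (MAX): max(-34, -14) = -14
A (MIN): min(10, -14) = -14
N (MIN): min(42, -6) = -6
P (MIN): min(34, -7, -30) = -30
E (MAX): max(-6, -30) = -6
Q (MIN): min(15, -1) = -1
R (MIN): min(1, 39, 30) = 1
S (MIN): min(4, -7, -48, 48) = -48
F (MAX): max(-1, 1, -48) = 1
T (MIN): min(-33, -16) = -33
U (MIN): min(41, 44, 40, 38) = 38
G (MAX): max(-33, 38) = 38
B (MIN): min(-6, 1, 38) = -6
MAX prefers the higher value; A=-14, B=-6. B is better since -6 > -14.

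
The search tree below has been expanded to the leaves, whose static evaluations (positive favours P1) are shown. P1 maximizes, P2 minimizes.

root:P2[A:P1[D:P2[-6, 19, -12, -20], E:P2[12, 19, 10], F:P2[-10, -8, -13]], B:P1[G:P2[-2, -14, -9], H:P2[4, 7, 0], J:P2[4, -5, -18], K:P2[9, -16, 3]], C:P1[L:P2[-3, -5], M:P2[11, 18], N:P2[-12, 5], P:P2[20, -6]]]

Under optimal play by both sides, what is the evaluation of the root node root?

0

D (P2): min(-6, 19, -12, -20) = -20
E (P2): min(12, 19, 10) = 10
F (P2): min(-10, -8, -13) = -13
A (P1): max(-20, 10, -13) = 10
G (P2): min(-2, -14, -9) = -14
H (P2): min(4, 7, 0) = 0
J (P2): min(4, -5, -18) = -18
K (P2): min(9, -16, 3) = -16
B (P1): max(-14, 0, -18, -16) = 0
L (P2): min(-3, -5) = -5
M (P2): min(11, 18) = 11
N (P2): min(-12, 5) = -12
P (P2): min(20, -6) = -6
C (P1): max(-5, 11, -12, -6) = 11
root (P2): min(10, 0, 11) = 0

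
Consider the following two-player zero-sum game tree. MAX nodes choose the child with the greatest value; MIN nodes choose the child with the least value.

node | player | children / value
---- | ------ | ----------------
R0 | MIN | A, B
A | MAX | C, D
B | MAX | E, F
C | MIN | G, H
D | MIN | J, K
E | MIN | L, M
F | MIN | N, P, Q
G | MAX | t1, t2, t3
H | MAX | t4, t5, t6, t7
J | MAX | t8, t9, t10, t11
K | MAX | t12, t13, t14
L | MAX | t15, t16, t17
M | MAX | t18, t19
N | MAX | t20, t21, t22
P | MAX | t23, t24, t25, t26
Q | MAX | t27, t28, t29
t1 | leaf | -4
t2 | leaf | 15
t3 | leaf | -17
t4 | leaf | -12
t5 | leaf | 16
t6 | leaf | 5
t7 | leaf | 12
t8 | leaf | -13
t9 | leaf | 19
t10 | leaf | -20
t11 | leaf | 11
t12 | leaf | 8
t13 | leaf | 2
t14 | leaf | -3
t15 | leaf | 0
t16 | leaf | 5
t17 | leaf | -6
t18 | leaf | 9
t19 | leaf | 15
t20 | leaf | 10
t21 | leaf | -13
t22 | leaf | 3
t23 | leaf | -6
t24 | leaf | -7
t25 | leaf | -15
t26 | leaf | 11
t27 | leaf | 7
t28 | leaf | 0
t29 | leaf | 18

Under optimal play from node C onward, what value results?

15

G (MAX): max(-4, 15, -17) = 15
H (MAX): max(-12, 16, 5, 12) = 16
C (MIN): min(15, 16) = 15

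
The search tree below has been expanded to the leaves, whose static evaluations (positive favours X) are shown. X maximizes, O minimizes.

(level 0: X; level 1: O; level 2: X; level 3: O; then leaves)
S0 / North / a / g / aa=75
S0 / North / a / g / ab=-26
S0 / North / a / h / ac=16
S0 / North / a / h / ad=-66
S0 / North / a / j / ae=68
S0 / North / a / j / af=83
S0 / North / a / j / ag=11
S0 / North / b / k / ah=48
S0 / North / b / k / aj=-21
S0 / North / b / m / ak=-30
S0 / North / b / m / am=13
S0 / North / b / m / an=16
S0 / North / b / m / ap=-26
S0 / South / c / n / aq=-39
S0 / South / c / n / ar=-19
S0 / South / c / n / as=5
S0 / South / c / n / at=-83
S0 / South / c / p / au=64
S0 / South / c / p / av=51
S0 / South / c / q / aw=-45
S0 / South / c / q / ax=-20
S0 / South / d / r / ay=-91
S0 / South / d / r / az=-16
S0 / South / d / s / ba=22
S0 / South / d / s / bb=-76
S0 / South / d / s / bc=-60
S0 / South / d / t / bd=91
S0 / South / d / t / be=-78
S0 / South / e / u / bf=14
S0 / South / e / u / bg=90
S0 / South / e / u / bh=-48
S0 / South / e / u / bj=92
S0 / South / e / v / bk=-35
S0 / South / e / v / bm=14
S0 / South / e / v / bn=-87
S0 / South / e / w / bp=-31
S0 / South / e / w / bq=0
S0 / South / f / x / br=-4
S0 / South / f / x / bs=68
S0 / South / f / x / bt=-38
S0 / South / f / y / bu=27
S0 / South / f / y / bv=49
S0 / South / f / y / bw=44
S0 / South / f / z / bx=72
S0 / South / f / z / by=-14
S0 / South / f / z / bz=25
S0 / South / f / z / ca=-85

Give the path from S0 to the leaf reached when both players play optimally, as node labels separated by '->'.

g (O): min(75, -26) = -26
h (O): min(16, -66) = -66
j (O): min(68, 83, 11) = 11
a (X): max(-26, -66, 11) = 11
k (O): min(48, -21) = -21
m (O): min(-30, 13, 16, -26) = -30
b (X): max(-21, -30) = -21
North (O): min(11, -21) = -21
n (O): min(-39, -19, 5, -83) = -83
p (O): min(64, 51) = 51
q (O): min(-45, -20) = -45
c (X): max(-83, 51, -45) = 51
r (O): min(-91, -16) = -91
s (O): min(22, -76, -60) = -76
t (O): min(91, -78) = -78
d (X): max(-91, -76, -78) = -76
u (O): min(14, 90, -48, 92) = -48
v (O): min(-35, 14, -87) = -87
w (O): min(-31, 0) = -31
e (X): max(-48, -87, -31) = -31
x (O): min(-4, 68, -38) = -38
y (O): min(27, 49, 44) = 27
z (O): min(72, -14, 25, -85) = -85
f (X): max(-38, 27, -85) = 27
South (O): min(51, -76, -31, 27) = -76
S0 (X): max(-21, -76) = -21
At S0, X picks North (highest: -21).
At North, O picks b (lowest: -21).
At b, X picks k (highest: -21).
At k, O picks aj (lowest: -21).
Terminal value -21.

S0 -> North -> b -> k -> aj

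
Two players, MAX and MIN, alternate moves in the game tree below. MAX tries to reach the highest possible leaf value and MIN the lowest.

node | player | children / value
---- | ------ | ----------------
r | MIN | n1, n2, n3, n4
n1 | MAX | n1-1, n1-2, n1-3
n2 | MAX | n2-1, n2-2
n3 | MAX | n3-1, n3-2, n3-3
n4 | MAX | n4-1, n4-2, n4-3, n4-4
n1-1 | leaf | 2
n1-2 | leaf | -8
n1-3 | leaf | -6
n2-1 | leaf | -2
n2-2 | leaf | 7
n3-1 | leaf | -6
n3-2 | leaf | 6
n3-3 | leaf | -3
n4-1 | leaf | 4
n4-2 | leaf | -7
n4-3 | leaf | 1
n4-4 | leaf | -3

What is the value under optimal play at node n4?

4

n4 (MAX): max(4, -7, 1, -3) = 4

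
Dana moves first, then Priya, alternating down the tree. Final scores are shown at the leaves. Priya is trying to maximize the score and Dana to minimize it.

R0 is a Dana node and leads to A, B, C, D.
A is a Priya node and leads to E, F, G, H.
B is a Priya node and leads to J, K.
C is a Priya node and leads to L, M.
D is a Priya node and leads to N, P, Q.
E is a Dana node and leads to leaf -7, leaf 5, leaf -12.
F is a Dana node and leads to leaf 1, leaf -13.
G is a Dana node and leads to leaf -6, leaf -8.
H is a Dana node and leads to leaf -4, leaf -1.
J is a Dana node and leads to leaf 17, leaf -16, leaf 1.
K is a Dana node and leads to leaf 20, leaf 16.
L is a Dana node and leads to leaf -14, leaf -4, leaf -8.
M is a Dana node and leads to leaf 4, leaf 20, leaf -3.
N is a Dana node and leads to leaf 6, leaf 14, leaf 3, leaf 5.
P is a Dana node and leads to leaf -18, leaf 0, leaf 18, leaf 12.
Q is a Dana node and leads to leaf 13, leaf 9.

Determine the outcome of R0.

-4

E (Dana): min(-7, 5, -12) = -12
F (Dana): min(1, -13) = -13
G (Dana): min(-6, -8) = -8
H (Dana): min(-4, -1) = -4
A (Priya): max(-12, -13, -8, -4) = -4
J (Dana): min(17, -16, 1) = -16
K (Dana): min(20, 16) = 16
B (Priya): max(-16, 16) = 16
L (Dana): min(-14, -4, -8) = -14
M (Dana): min(4, 20, -3) = -3
C (Priya): max(-14, -3) = -3
N (Dana): min(6, 14, 3, 5) = 3
P (Dana): min(-18, 0, 18, 12) = -18
Q (Dana): min(13, 9) = 9
D (Priya): max(3, -18, 9) = 9
R0 (Dana): min(-4, 16, -3, 9) = -4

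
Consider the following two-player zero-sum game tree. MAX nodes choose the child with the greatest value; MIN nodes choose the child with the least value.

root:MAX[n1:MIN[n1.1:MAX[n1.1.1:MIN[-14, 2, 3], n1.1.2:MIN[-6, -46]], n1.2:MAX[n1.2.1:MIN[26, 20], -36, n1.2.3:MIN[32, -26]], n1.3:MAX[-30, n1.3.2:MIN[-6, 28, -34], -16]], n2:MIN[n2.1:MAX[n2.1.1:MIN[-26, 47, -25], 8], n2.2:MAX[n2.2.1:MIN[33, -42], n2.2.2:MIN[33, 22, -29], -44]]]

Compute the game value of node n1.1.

n1.1.1 (MIN): min(-14, 2, 3) = -14
n1.1.2 (MIN): min(-6, -46) = -46
n1.1 (MAX): max(-14, -46) = -14

-14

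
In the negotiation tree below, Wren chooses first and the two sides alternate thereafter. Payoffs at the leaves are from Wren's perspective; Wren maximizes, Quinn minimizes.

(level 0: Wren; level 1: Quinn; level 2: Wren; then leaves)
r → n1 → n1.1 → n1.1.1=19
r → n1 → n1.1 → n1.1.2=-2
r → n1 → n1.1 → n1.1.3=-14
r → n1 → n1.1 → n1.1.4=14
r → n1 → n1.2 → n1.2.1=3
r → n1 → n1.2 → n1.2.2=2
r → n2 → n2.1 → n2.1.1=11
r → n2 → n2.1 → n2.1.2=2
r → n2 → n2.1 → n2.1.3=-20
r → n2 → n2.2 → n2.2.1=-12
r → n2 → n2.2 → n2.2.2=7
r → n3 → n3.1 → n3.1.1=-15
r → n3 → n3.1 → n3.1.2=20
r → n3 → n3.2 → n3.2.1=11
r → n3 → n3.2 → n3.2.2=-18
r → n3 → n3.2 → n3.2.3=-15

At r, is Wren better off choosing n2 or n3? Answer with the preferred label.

n3

n2.1 (Wren): max(11, 2, -20) = 11
n2.2 (Wren): max(-12, 7) = 7
n2 (Quinn): min(11, 7) = 7
n3.1 (Wren): max(-15, 20) = 20
n3.2 (Wren): max(11, -18, -15) = 11
n3 (Quinn): min(20, 11) = 11
Wren prefers the higher value; n2=7, n3=11. n3 is better since 11 > 7.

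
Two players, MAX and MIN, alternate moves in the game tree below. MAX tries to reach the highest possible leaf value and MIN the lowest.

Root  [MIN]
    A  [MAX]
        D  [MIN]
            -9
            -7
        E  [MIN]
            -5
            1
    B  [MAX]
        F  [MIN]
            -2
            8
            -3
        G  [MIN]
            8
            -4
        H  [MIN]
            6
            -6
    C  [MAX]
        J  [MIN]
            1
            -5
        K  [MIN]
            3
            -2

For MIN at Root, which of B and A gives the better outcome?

F (MIN): min(-2, 8, -3) = -3
G (MIN): min(8, -4) = -4
H (MIN): min(6, -6) = -6
B (MAX): max(-3, -4, -6) = -3
D (MIN): min(-9, -7) = -9
E (MIN): min(-5, 1) = -5
A (MAX): max(-9, -5) = -5
MIN prefers the lower value; B=-3, A=-5. A is better since -5 < -3.

A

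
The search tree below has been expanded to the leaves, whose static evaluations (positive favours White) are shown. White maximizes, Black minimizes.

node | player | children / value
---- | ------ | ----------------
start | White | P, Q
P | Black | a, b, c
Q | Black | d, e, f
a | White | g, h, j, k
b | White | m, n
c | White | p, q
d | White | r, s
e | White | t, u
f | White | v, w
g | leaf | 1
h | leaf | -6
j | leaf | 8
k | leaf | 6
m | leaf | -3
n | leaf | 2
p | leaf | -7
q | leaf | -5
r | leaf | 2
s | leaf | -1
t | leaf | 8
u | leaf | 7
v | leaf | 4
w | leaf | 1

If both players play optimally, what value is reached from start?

2

a (White): max(1, -6, 8, 6) = 8
b (White): max(-3, 2) = 2
c (White): max(-7, -5) = -5
P (Black): min(8, 2, -5) = -5
d (White): max(2, -1) = 2
e (White): max(8, 7) = 8
f (White): max(4, 1) = 4
Q (Black): min(2, 8, 4) = 2
start (White): max(-5, 2) = 2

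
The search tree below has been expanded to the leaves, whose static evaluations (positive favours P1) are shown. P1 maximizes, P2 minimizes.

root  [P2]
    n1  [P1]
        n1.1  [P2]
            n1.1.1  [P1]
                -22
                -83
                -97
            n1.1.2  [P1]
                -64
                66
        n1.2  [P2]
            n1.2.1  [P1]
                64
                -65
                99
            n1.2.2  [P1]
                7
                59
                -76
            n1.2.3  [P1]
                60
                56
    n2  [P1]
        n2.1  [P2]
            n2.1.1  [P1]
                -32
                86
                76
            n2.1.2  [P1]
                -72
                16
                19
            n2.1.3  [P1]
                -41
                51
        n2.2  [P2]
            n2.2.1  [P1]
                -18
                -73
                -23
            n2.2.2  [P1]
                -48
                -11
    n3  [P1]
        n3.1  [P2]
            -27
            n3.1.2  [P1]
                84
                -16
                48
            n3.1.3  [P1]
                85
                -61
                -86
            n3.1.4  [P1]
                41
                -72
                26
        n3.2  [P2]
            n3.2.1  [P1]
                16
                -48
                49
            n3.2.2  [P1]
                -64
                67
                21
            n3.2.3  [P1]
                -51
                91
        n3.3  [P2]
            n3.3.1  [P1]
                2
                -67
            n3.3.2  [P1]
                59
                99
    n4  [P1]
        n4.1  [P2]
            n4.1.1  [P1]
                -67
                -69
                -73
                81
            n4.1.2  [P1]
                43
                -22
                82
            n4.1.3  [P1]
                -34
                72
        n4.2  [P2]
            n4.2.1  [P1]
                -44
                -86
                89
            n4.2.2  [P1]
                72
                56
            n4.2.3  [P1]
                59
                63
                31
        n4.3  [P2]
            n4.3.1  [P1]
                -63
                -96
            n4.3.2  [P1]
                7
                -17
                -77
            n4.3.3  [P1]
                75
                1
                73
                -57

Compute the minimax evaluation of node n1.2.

n1.2.1 (P1): max(64, -65, 99) = 99
n1.2.2 (P1): max(7, 59, -76) = 59
n1.2.3 (P1): max(60, 56) = 60
n1.2 (P2): min(99, 59, 60) = 59

59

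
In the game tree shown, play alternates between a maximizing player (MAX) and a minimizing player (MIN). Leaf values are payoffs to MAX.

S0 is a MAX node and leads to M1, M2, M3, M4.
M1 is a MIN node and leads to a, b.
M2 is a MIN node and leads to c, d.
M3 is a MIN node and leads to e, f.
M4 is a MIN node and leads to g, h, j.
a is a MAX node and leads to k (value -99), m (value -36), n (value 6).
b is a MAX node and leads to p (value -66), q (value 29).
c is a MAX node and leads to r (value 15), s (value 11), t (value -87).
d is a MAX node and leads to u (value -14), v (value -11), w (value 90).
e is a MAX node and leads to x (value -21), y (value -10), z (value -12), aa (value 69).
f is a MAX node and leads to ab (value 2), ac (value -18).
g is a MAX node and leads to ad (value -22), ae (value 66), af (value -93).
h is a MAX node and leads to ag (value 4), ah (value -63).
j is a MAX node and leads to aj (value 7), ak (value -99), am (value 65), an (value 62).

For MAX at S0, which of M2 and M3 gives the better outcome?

M2

c (MAX): max(15, 11, -87) = 15
d (MAX): max(-14, -11, 90) = 90
M2 (MIN): min(15, 90) = 15
e (MAX): max(-21, -10, -12, 69) = 69
f (MAX): max(2, -18) = 2
M3 (MIN): min(69, 2) = 2
MAX prefers the higher value; M2=15, M3=2. M2 is better since 15 > 2.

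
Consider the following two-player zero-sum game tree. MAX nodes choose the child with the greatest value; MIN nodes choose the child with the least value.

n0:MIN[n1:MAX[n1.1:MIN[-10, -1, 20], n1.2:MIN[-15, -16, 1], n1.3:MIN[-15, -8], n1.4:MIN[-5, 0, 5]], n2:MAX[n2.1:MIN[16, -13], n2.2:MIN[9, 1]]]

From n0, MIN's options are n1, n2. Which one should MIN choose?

n1.1 (MIN): min(-10, -1, 20) = -10
n1.2 (MIN): min(-15, -16, 1) = -16
n1.3 (MIN): min(-15, -8) = -15
n1.4 (MIN): min(-5, 0, 5) = -5
n1 (MAX): max(-10, -16, -15, -5) = -5
n2.1 (MIN): min(16, -13) = -13
n2.2 (MIN): min(9, 1) = 1
n2 (MAX): max(-13, 1) = 1
n0 (MIN): min(-5, 1) = -5
MIN at n0 wants the lowest of {n1=-5, n2=1}, so chooses n1.

n1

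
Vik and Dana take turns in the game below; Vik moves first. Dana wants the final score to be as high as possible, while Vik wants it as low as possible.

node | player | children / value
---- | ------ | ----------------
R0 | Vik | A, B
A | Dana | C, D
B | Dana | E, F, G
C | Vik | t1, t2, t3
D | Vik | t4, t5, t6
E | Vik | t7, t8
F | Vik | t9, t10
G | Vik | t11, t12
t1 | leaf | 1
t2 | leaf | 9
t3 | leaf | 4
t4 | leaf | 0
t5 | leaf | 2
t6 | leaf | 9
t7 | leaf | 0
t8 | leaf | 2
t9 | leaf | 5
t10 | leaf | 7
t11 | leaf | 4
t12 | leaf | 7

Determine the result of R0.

1

C (Vik): min(1, 9, 4) = 1
D (Vik): min(0, 2, 9) = 0
A (Dana): max(1, 0) = 1
E (Vik): min(0, 2) = 0
F (Vik): min(5, 7) = 5
G (Vik): min(4, 7) = 4
B (Dana): max(0, 5, 4) = 5
R0 (Vik): min(1, 5) = 1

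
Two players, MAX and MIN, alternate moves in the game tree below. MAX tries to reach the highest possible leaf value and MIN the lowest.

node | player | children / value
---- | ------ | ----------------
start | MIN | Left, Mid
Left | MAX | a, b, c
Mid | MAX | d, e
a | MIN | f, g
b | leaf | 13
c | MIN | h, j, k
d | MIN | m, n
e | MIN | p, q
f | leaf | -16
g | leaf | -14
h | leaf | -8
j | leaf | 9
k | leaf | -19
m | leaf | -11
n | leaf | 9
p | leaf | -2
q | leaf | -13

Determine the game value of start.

-11

a (MIN): min(-16, -14) = -16
c (MIN): min(-8, 9, -19) = -19
Left (MAX): max(-16, 13, -19) = 13
d (MIN): min(-11, 9) = -11
e (MIN): min(-2, -13) = -13
Mid (MAX): max(-11, -13) = -11
start (MIN): min(13, -11) = -11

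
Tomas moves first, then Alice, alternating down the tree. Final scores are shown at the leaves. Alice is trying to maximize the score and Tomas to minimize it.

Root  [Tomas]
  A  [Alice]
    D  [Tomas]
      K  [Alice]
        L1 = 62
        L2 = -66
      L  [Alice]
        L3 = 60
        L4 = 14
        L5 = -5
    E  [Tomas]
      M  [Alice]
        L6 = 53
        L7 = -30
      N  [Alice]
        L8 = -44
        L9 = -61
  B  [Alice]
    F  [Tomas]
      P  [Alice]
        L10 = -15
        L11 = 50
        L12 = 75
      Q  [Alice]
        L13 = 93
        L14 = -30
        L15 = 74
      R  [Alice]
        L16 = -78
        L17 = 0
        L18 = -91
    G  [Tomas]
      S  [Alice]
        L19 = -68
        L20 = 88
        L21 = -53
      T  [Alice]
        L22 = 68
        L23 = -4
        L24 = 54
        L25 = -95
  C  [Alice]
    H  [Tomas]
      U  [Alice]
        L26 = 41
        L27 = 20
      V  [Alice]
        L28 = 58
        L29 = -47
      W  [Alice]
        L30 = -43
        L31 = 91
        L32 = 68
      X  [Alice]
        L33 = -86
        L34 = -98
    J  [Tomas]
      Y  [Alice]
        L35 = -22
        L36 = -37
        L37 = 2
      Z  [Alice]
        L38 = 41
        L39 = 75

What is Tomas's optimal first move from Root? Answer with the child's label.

C

K (Alice): max(62, -66) = 62
L (Alice): max(60, 14, -5) = 60
D (Tomas): min(62, 60) = 60
M (Alice): max(53, -30) = 53
N (Alice): max(-44, -61) = -44
E (Tomas): min(53, -44) = -44
A (Alice): max(60, -44) = 60
P (Alice): max(-15, 50, 75) = 75
Q (Alice): max(93, -30, 74) = 93
R (Alice): max(-78, 0, -91) = 0
F (Tomas): min(75, 93, 0) = 0
S (Alice): max(-68, 88, -53) = 88
T (Alice): max(68, -4, 54, -95) = 68
G (Tomas): min(88, 68) = 68
B (Alice): max(0, 68) = 68
U (Alice): max(41, 20) = 41
V (Alice): max(58, -47) = 58
W (Alice): max(-43, 91, 68) = 91
X (Alice): max(-86, -98) = -86
H (Tomas): min(41, 58, 91, -86) = -86
Y (Alice): max(-22, -37, 2) = 2
Z (Alice): max(41, 75) = 75
J (Tomas): min(2, 75) = 2
C (Alice): max(-86, 2) = 2
Root (Tomas): min(60, 68, 2) = 2
Tomas at Root wants the lowest of {A=60, B=68, C=2}, so chooses C.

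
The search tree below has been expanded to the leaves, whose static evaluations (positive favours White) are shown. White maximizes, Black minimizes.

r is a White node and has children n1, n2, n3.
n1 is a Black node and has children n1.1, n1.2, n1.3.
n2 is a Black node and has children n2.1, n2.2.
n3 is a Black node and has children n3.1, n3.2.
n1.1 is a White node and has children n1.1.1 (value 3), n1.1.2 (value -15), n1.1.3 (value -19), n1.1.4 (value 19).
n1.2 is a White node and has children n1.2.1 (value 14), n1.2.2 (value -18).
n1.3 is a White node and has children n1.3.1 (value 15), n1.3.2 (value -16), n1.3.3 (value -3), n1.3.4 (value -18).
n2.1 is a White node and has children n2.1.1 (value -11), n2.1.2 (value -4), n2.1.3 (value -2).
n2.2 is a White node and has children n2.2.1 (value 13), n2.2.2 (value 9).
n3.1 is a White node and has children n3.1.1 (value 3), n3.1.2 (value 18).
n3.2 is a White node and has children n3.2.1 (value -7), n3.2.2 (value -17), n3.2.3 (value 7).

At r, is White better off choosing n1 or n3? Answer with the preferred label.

n1

n1.1 (White): max(3, -15, -19, 19) = 19
n1.2 (White): max(14, -18) = 14
n1.3 (White): max(15, -16, -3, -18) = 15
n1 (Black): min(19, 14, 15) = 14
n3.1 (White): max(3, 18) = 18
n3.2 (White): max(-7, -17, 7) = 7
n3 (Black): min(18, 7) = 7
White prefers the higher value; n1=14, n3=7. n1 is better since 14 > 7.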